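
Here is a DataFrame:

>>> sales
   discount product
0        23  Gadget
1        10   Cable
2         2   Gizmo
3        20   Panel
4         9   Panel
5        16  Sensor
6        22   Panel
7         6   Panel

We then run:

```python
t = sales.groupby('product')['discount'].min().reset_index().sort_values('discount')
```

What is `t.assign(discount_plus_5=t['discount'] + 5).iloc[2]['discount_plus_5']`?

15

group by product, min of discount:
product
Cable     10
Gadget    23
Gizmo      2
Panel      6
Sensor    16
Name: discount, dtype: int64
reset_index():
  product  discount
0   Cable        10
1  Gadget        23
2   Gizmo         2
3   Panel         6
4  Sensor        16
sort by discount:
  product  discount
2   Gizmo         2
3   Panel         6
0   Cable        10
4  Sensor        16
1  Gadget        23
add column discount_plus_5 = t['discount'] + 5:
  product  discount  discount_plus_5
2   Gizmo         2                7
3   Panel         6               11
0   Cable        10               15
4  Sensor        16               21
1  Gadget        23               28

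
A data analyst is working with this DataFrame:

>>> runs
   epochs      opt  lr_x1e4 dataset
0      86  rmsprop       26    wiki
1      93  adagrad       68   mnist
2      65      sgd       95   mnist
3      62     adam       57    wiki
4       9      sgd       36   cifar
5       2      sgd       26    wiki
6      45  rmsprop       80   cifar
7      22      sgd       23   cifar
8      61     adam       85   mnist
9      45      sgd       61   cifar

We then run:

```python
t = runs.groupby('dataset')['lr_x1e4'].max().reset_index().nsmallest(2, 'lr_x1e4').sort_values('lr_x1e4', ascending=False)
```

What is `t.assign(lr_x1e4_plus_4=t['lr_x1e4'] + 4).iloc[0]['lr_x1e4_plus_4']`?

84

group by dataset, max of lr_x1e4:
dataset
cifar    80
mnist    95
wiki     57
Name: lr_x1e4, dtype: int64
reset_index():
  dataset  lr_x1e4
0   cifar       80
1   mnist       95
2    wiki       57
take 2 rows with smallest lr_x1e4:
  dataset  lr_x1e4
2    wiki       57
0   cifar       80
sort by lr_x1e4 descending:
  dataset  lr_x1e4
0   cifar       80
2    wiki       57
add column lr_x1e4_plus_4 = t['lr_x1e4'] + 4:
  dataset  lr_x1e4  lr_x1e4_plus_4
0   cifar       80              84
2    wiki       57              61
value at position 0, column 'lr_x1e4_plus_4' → 84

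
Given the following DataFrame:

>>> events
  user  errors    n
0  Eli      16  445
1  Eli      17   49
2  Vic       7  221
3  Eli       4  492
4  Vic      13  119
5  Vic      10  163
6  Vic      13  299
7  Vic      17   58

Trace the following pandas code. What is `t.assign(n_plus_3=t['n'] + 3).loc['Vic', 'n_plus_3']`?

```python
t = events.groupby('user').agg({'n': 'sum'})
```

group by user, sum of n:
        n
user     
Eli   986
Vic   860
add column n_plus_3 = t['n'] + 3:
        n  n_plus_3
user               
Eli   986       989
Vic   860       863
Hence 863.

863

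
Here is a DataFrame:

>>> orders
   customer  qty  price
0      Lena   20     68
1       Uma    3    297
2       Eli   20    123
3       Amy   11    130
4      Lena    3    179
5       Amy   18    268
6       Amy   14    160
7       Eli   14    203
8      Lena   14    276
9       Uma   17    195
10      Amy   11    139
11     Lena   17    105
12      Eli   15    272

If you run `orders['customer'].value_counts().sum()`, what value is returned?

value_counts of customer:
customer
Lena    4
Amy     4
Eli     3
Uma     2
Name: count, dtype: int64
Taking the sum of the resulting series gives 13.

13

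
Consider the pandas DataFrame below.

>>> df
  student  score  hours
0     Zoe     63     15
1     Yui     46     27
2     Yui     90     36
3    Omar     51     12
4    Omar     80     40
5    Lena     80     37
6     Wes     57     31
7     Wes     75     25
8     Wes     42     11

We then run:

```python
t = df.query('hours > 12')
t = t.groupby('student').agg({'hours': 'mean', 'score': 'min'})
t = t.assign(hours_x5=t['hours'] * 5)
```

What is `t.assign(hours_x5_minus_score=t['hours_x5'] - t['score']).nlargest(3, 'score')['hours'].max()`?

40.0

filter rows where hours > 12:
  student  score  hours
0     Zoe     63     15
1     Yui     46     27
2     Yui     90     36
4    Omar     80     40
5    Lena     80     37
6     Wes     57     31
7     Wes     75     25
group by student: mean(hours), min(score):
         hours  score
student              
Lena      37.0     80
Omar      40.0     80
Wes       28.0     57
Yui       31.5     46
Zoe       15.0     63
add column hours_x5 = t['hours'] * 5:
         hours  score  hours_x5
student                        
Lena      37.0     80     185.0
Omar      40.0     80     200.0
Wes       28.0     57     140.0
Yui       31.5     46     157.5
Zoe       15.0     63      75.0
add column hours_x5_minus_score = t['hours_x5'] - t['score']:
         hours  score  hours_x5  hours_x5_minus_score
student                                              
Lena      37.0     80     185.0                 105.0
Omar      40.0     80     200.0                 120.0
Wes       28.0     57     140.0                  83.0
Yui       31.5     46     157.5                 111.5
Zoe       15.0     63      75.0                  12.0
take 3 rows with largest score:
         hours  score  hours_x5  hours_x5_minus_score
student                                              
Lena      37.0     80     185.0                 105.0
Omar      40.0     80     200.0                 120.0
Zoe       15.0     63      75.0                  12.0
Reading off the max of column 'hours', we get 40.0.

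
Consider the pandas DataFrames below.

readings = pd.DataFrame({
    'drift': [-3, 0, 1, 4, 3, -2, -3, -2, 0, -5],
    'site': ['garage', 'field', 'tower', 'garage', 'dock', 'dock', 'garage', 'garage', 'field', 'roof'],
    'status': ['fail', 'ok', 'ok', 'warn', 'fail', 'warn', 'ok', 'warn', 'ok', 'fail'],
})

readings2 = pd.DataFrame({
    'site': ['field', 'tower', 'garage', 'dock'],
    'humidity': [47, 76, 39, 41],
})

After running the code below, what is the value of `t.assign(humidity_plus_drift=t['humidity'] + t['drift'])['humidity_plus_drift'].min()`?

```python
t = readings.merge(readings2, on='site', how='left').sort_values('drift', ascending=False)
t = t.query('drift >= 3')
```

43.0

merge on 'site' (how='left') → 10 rows:
   drift    site status  humidity
0     -3  garage   fail      39.0
1      0   field     ok      47.0
2      1   tower     ok      76.0
3      4  garage   warn      39.0
4      3    dock   fail      41.0
5     -2    dock   warn      41.0
6     -3  garage     ok      39.0
7     -2  garage   warn      39.0
8      0   field     ok      47.0
9     -5    roof   fail       NaN
sort by drift descending:
   drift    site status  humidity
3      4  garage   warn      39.0
4      3    dock   fail      41.0
2      1   tower     ok      76.0
1      0   field     ok      47.0
8      0   field     ok      47.0
5     -2    dock   warn      41.0
7     -2  garage   warn      39.0
0     -3  garage   fail      39.0
6     -3  garage     ok      39.0
9     -5    roof   fail       NaN
filter rows where drift >= 3:
   drift    site status  humidity
3      4  garage   warn      39.0
4      3    dock   fail      41.0
add column humidity_plus_drift = t['humidity'] + t['drift']:
   drift    site status  humidity  humidity_plus_drift
3      4  garage   warn      39.0                 43.0
4      3    dock   fail      41.0                 44.0
Then the min of column 'humidity_plus_drift': 43.0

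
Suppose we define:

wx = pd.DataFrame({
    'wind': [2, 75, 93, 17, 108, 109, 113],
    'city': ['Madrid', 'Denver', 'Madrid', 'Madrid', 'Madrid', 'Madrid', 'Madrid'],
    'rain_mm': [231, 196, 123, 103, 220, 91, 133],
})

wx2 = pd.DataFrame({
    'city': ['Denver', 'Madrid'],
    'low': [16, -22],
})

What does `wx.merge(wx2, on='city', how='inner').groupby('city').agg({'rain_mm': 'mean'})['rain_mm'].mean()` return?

merge on 'city' (how='inner') → 7 rows:
   wind    city  rain_mm  low
0     2  Madrid      231  -22
1    75  Denver      196   16
2    93  Madrid      123  -22
3    17  Madrid      103  -22
4   108  Madrid      220  -22
5   109  Madrid       91  -22
6   113  Madrid      133  -22
group by city, mean of rain_mm:
           rain_mm
city              
Denver  196.000000
Madrid  150.166667
Reading off the mean of column 'rain_mm', we get 173.083333333.

173.083333333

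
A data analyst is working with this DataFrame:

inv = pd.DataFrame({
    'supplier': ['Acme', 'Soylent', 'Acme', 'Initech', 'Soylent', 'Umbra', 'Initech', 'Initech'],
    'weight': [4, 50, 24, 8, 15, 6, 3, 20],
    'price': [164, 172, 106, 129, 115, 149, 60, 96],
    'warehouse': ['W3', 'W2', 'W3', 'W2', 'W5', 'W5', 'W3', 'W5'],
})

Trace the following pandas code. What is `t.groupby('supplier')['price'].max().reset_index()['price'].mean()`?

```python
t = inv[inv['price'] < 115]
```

101.0

filter rows where price < 115:
  supplier  weight  price warehouse
2     Acme      24    106        W3
6  Initech       3     60        W3
7  Initech      20     96        W5
group by supplier, max of price:
supplier
Acme       106
Initech     96
Name: price, dtype: int64
reset_index():
  supplier  price
0     Acme    106
1  Initech     96
mean of column 'price' → 101.0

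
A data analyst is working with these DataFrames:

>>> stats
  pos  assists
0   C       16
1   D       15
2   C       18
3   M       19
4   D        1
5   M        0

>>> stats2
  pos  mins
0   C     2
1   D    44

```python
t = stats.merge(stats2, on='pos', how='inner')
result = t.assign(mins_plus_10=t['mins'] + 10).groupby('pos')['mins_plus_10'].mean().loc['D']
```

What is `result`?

merge on 'pos' (how='inner') → 4 rows:
  pos  assists  mins
0   C       16     2
1   D       15    44
2   C       18     2
3   D        1    44
add column mins_plus_10 = t['mins'] + 10:
  pos  assists  mins  mins_plus_10
0   C       16     2            12
1   D       15    44            54
2   C       18     2            12
3   D        1    44            54
group by pos, mean of mins_plus_10:
pos
C    12.0
D    54.0
Name: mins_plus_10, dtype: float64

54.0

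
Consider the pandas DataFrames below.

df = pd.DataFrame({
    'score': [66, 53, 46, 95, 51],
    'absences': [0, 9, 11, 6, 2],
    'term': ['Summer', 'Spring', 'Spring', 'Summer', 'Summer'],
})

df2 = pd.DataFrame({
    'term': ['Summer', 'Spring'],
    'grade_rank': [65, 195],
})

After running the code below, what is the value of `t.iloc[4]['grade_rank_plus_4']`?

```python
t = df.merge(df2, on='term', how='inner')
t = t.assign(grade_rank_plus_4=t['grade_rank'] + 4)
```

merge on 'term' (how='inner') → 5 rows:
   score  absences    term  grade_rank
0     66         0  Summer          65
1     53         9  Spring         195
2     46        11  Spring         195
3     95         6  Summer          65
4     51         2  Summer          65
add column grade_rank_plus_4 = t['grade_rank'] + 4:
   score  absences    term  grade_rank  grade_rank_plus_4
0     66         0  Summer          65                 69
1     53         9  Spring         195                199
2     46        11  Spring         195                199
3     95         6  Summer          65                 69
4     51         2  Summer          65                 69
Then the value at position 4, column 'grade_rank_plus_4': 69

69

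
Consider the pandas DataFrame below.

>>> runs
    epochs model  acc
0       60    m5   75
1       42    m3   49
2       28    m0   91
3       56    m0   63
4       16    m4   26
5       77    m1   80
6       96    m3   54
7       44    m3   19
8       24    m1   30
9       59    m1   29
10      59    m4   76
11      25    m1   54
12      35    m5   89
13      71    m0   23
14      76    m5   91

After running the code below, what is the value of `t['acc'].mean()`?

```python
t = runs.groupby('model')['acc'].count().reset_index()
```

group by model, count of acc:
model
m0    3
m1    4
m3    3
m4    2
m5    3
Name: acc, dtype: int64
reset_index():
  model  acc
0    m0    3
1    m1    4
2    m3    3
3    m4    2
4    m5    3
Finally, mean of column 'acc' = 3.0.

3.0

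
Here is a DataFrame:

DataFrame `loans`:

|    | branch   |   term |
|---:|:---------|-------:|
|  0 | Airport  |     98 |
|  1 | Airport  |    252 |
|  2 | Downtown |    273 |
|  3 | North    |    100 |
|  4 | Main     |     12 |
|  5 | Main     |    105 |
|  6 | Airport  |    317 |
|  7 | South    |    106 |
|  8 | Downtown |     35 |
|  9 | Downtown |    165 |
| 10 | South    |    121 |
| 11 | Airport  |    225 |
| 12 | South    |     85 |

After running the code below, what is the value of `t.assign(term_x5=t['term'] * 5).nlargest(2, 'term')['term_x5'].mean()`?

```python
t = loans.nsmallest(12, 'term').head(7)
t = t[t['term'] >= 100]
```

take 12 rows with smallest term:
      branch  term
4       Main    12
8   Downtown    35
12     South    85
0    Airport    98
3      North   100
5       Main   105
7      South   106
10     South   121
9   Downtown   165
11   Airport   225
1    Airport   252
2   Downtown   273
take first 7 rows:
      branch  term
4       Main    12
8   Downtown    35
12     South    85
0    Airport    98
3      North   100
5       Main   105
7      South   106
filter rows where term >= 100:
  branch  term
3  North   100
5   Main   105
7  South   106
add column term_x5 = t['term'] * 5:
  branch  term  term_x5
3  North   100      500
5   Main   105      525
7  South   106      530
take 2 rows with largest term:
  branch  term  term_x5
7  South   106      530
5   Main   105      525
Then the mean of column 'term_x5': 527.5

527.5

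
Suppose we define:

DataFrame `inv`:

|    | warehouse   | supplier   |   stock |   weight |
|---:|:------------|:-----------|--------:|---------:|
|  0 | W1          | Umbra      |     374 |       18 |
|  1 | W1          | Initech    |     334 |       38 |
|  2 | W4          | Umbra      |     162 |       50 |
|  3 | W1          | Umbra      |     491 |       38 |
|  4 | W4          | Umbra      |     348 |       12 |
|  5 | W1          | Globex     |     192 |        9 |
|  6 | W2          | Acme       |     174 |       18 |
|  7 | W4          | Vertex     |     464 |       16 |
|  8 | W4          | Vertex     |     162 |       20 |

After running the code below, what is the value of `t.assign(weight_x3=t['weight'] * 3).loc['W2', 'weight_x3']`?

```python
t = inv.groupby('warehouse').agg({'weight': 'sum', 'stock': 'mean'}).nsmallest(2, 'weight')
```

group by warehouse: sum(weight), mean(stock):
           weight   stock
warehouse                
W1            103  347.75
W2             18  174.00
W4             98  284.00
take 2 rows with smallest weight:
           weight  stock
warehouse               
W2             18  174.0
W4             98  284.0
add column weight_x3 = t['weight'] * 3:
           weight  stock  weight_x3
warehouse                          
W2             18  174.0         54
W4             98  284.0        294

54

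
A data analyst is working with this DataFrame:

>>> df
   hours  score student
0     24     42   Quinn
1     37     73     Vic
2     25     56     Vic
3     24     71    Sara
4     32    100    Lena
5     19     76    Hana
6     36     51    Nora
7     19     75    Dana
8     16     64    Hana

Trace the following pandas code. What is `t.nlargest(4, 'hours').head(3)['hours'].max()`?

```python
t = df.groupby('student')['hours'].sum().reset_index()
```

62

group by student, sum of hours:
student
Dana     19
Hana     35
Lena     32
Nora     36
Quinn    24
Sara     24
Vic      62
Name: hours, dtype: int64
reset_index():
  student  hours
0    Dana     19
1    Hana     35
2    Lena     32
3    Nora     36
4   Quinn     24
5    Sara     24
6     Vic     62
take 4 rows with largest hours:
  student  hours
6     Vic     62
3    Nora     36
1    Hana     35
2    Lena     32
take first 3 rows:
  student  hours
6     Vic     62
3    Nora     36
1    Hana     35
So max() = 62.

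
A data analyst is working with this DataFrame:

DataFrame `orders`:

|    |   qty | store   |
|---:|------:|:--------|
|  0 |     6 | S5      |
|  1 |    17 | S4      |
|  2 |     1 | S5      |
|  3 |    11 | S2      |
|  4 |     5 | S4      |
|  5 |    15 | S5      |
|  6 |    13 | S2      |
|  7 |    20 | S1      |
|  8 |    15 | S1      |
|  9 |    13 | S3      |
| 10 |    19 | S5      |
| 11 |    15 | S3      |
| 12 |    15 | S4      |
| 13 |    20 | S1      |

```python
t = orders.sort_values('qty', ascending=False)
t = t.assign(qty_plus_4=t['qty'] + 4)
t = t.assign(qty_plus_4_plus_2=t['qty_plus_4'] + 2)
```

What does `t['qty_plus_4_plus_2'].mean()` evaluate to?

sort by qty descending:
    qty store
7    20    S1
13   20    S1
10   19    S5
1    17    S4
5    15    S5
8    15    S1
11   15    S3
12   15    S4
6    13    S2
9    13    S3
3    11    S2
0     6    S5
4     5    S4
2     1    S5
add column qty_plus_4 = t['qty'] + 4:
    qty store  qty_plus_4
7    20    S1          24
13   20    S1          24
10   19    S5          23
1    17    S4          21
5    15    S5          19
8    15    S1          19
11   15    S3          19
12   15    S4          19
6    13    S2          17
9    13    S3          17
3    11    S2          15
0     6    S5          10
4     5    S4           9
2     1    S5           5
add column qty_plus_4_plus_2 = t['qty_plus_4'] + 2:
    qty store  qty_plus_4  qty_plus_4_plus_2
7    20    S1          24                 26
13   20    S1          24                 26
10   19    S5          23                 25
1    17    S4          21                 23
5    15    S5          19                 21
8    15    S1          19                 21
11   15    S3          19                 21
12   15    S4          19                 21
6    13    S2          17                 19
9    13    S3          17                 19
3    11    S2          15                 17
0     6    S5          10                 12
4     5    S4           9                 11
2     1    S5           5                  7
Reading off the mean of column 'qty_plus_4_plus_2', we get 19.2142857143.

19.2142857143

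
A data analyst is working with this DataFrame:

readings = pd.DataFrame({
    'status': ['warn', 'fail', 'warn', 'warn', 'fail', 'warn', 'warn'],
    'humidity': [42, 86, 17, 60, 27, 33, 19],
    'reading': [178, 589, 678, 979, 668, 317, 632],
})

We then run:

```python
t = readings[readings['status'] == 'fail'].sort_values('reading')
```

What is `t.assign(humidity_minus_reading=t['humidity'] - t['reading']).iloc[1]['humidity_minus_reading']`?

-641

filter rows where status == 'fail':
  status  humidity  reading
1   fail        86      589
4   fail        27      668
sort by reading:
  status  humidity  reading
1   fail        86      589
4   fail        27      668
add column humidity_minus_reading = t['humidity'] - t['reading']:
  status  humidity  reading  humidity_minus_reading
1   fail        86      589                    -503
4   fail        27      668                    -641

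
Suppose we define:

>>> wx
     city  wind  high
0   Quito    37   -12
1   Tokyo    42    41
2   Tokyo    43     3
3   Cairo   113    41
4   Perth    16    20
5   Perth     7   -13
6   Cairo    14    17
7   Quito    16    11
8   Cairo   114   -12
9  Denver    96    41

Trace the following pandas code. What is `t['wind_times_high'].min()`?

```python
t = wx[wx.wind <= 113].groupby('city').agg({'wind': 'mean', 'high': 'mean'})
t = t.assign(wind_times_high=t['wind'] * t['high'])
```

filter rows where wind <= 113:
     city  wind  high
0   Quito    37   -12
1   Tokyo    42    41
2   Tokyo    43     3
3   Cairo   113    41
4   Perth    16    20
5   Perth     7   -13
6   Cairo    14    17
7   Quito    16    11
9  Denver    96    41
group by city: mean(wind), mean(high):
        wind  high
city              
Cairo   63.5  29.0
Denver  96.0  41.0
Perth   11.5   3.5
Quito   26.5  -0.5
Tokyo   42.5  22.0
add column wind_times_high = t['wind'] * t['high']:
        wind  high  wind_times_high
city                               
Cairo   63.5  29.0          1841.50
Denver  96.0  41.0          3936.00
Perth   11.5   3.5            40.25
Quito   26.5  -0.5           -13.25
Tokyo   42.5  22.0           935.00
Then the min of column 'wind_times_high': -13.25

-13.25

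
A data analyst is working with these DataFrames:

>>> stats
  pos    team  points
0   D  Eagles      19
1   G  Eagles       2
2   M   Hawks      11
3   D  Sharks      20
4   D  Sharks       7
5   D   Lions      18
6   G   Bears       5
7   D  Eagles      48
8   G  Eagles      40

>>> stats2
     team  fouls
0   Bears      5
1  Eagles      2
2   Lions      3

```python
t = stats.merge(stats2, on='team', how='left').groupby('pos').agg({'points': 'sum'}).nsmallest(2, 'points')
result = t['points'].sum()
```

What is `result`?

58

merge on 'team' (how='left') → 9 rows:
  pos    team  points  fouls
0   D  Eagles      19    2.0
1   G  Eagles       2    2.0
2   M   Hawks      11    NaN
3   D  Sharks      20    NaN
4   D  Sharks       7    NaN
5   D   Lions      18    3.0
6   G   Bears       5    5.0
7   D  Eagles      48    2.0
8   G  Eagles      40    2.0
group by pos, sum of points:
     points
pos        
D       112
G        47
M        11
take 2 rows with smallest points:
     points
pos        
M        11
G        47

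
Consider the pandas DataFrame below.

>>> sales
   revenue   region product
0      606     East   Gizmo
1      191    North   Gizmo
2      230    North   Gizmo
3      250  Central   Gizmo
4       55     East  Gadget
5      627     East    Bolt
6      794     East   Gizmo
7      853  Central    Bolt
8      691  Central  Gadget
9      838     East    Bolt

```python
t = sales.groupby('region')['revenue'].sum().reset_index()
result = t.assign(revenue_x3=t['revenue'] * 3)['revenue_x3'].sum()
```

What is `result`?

15405

group by region, sum of revenue:
region
Central    1794
East       2920
North       421
Name: revenue, dtype: int64
reset_index():
    region  revenue
0  Central     1794
1     East     2920
2    North      421
add column revenue_x3 = t['revenue'] * 3:
    region  revenue  revenue_x3
0  Central     1794        5382
1     East     2920        8760
2    North      421        1263
So sum() = 15405.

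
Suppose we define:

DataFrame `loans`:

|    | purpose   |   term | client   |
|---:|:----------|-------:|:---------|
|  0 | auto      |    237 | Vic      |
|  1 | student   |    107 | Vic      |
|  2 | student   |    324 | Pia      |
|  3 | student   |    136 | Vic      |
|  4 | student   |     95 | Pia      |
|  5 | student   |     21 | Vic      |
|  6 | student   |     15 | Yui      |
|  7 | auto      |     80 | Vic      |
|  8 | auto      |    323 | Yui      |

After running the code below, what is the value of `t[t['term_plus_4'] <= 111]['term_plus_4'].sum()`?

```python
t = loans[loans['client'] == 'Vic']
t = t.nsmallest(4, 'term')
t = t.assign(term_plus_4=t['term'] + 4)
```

filter rows where client == 'Vic':
   purpose  term client
0     auto   237    Vic
1  student   107    Vic
3  student   136    Vic
5  student    21    Vic
7     auto    80    Vic
take 4 rows with smallest term:
   purpose  term client
5  student    21    Vic
7     auto    80    Vic
1  student   107    Vic
3  student   136    Vic
add column term_plus_4 = t['term'] + 4:
   purpose  term client  term_plus_4
5  student    21    Vic           25
7     auto    80    Vic           84
1  student   107    Vic          111
3  student   136    Vic          140
filter rows where term_plus_4 <= 111:
   purpose  term client  term_plus_4
5  student    21    Vic           25
7     auto    80    Vic           84
1  student   107    Vic          111
Then the sum of column 'term_plus_4': 220

220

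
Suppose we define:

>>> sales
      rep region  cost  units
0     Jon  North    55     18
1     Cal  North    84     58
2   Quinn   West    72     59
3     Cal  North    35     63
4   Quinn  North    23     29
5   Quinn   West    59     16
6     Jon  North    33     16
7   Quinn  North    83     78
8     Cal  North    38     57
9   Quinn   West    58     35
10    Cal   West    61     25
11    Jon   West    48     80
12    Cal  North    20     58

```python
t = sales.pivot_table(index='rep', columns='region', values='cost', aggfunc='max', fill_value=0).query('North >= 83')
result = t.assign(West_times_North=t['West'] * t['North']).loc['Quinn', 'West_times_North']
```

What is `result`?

pivot: rows=rep, cols=region, max(cost):
region  North  West
rep                
Cal        84    61
Jon        55    48
Quinn      83    72
filter rows where North >= 83:
region  North  West
rep                
Cal        84    61
Quinn      83    72
add column West_times_North = t['West'] * t['North']:
region  North  West  West_times_North
rep                                  
Cal        84    61              5124
Quinn      83    72              5976

5976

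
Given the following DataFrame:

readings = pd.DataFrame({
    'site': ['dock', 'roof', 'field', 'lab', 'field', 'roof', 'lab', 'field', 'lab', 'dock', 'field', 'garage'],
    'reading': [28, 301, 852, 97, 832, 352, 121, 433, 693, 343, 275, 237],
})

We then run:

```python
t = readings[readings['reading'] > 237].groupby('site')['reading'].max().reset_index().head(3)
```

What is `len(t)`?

filter rows where reading > 237:
     site  reading
1    roof      301
2   field      852
4   field      832
5    roof      352
7   field      433
8     lab      693
9    dock      343
10  field      275
group by site, max of reading:
site
dock     343
field    852
lab      693
roof     352
Name: reading, dtype: int64
reset_index():
    site  reading
0   dock      343
1  field      852
2    lab      693
3   roof      352
take first 3 rows:
    site  reading
0   dock      343
1  field      852
2    lab      693
Taking the number of rows gives 3.

3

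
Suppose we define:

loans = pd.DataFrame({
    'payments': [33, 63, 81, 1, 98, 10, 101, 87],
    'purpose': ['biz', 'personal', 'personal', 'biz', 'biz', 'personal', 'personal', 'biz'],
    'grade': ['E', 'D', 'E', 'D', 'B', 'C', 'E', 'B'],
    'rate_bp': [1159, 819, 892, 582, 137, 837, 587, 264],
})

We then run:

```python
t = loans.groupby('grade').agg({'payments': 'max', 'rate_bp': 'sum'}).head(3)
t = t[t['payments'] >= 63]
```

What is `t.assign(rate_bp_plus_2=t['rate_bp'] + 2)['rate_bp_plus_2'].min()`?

403

group by grade: max(payments), sum(rate_bp):
       payments  rate_bp
grade                   
B            98      401
C            10      837
D            63     1401
E           101     2638
take first 3 rows:
       payments  rate_bp
grade                   
B            98      401
C            10      837
D            63     1401
filter rows where payments >= 63:
       payments  rate_bp
grade                   
B            98      401
D            63     1401
add column rate_bp_plus_2 = t['rate_bp'] + 2:
       payments  rate_bp  rate_bp_plus_2
grade                                   
B            98      401             403
D            63     1401            1403
Finally, min of column 'rate_bp_plus_2' = 403.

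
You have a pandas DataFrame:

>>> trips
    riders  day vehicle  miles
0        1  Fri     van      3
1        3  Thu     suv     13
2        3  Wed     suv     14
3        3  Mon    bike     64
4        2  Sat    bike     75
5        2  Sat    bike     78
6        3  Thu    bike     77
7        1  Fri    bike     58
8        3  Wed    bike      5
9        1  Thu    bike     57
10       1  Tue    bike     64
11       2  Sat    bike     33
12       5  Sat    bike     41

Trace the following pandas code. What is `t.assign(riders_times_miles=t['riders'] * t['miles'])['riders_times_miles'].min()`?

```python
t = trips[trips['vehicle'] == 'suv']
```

filter rows where vehicle == 'suv':
   riders  day vehicle  miles
1       3  Thu     suv     13
2       3  Wed     suv     14
add column riders_times_miles = t['riders'] * t['miles']:
   riders  day vehicle  miles  riders_times_miles
1       3  Thu     suv     13                  39
2       3  Wed     suv     14                  42
Finally, min of column 'riders_times_miles' = 39.

39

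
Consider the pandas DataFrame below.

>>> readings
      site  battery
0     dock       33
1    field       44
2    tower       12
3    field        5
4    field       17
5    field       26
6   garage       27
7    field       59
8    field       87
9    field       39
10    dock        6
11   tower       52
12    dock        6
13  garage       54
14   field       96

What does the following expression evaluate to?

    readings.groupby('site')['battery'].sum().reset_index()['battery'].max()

373

group by site, sum of battery:
site
dock       45
field     373
garage     81
tower      64
Name: battery, dtype: int64
reset_index():
     site  battery
0    dock       45
1   field      373
2  garage       81
3   tower       64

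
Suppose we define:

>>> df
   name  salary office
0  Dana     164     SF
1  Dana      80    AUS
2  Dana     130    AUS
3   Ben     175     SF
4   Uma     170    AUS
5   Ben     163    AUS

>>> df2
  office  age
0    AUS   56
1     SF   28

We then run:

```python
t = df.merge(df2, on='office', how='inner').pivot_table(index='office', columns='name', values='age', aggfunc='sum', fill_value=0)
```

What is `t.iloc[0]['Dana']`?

merge on 'office' (how='inner') → 6 rows:
   name  salary office  age
0  Dana     164     SF   28
1  Dana      80    AUS   56
2  Dana     130    AUS   56
3   Ben     175     SF   28
4   Uma     170    AUS   56
5   Ben     163    AUS   56
pivot: rows=office, cols=name, sum(age):
name    Ben  Dana  Uma
office                
AUS      56   112   56
SF       28    28    0
The value at position 0, column 'Dana' is 112.

112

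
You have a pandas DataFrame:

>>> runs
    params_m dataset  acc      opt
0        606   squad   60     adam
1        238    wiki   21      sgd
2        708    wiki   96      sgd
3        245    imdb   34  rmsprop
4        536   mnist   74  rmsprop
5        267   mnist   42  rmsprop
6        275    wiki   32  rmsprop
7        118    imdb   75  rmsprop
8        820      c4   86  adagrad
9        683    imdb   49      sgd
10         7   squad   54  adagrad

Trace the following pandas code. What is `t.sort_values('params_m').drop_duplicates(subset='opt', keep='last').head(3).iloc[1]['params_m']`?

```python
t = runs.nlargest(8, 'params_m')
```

take 8 rows with largest params_m:
   params_m dataset  acc      opt
8       820      c4   86  adagrad
2       708    wiki   96      sgd
9       683    imdb   49      sgd
0       606   squad   60     adam
4       536   mnist   74  rmsprop
6       275    wiki   32  rmsprop
5       267   mnist   42  rmsprop
3       245    imdb   34  rmsprop
sort by params_m:
   params_m dataset  acc      opt
3       245    imdb   34  rmsprop
5       267   mnist   42  rmsprop
6       275    wiki   32  rmsprop
4       536   mnist   74  rmsprop
0       606   squad   60     adam
9       683    imdb   49      sgd
2       708    wiki   96      sgd
8       820      c4   86  adagrad
drop duplicate opt (keep=last):
   params_m dataset  acc      opt
4       536   mnist   74  rmsprop
0       606   squad   60     adam
2       708    wiki   96      sgd
8       820      c4   86  adagrad
take first 3 rows:
   params_m dataset  acc      opt
4       536   mnist   74  rmsprop
0       606   squad   60     adam
2       708    wiki   96      sgd
Reading off the value at position 1, column 'params_m', we get 606.

606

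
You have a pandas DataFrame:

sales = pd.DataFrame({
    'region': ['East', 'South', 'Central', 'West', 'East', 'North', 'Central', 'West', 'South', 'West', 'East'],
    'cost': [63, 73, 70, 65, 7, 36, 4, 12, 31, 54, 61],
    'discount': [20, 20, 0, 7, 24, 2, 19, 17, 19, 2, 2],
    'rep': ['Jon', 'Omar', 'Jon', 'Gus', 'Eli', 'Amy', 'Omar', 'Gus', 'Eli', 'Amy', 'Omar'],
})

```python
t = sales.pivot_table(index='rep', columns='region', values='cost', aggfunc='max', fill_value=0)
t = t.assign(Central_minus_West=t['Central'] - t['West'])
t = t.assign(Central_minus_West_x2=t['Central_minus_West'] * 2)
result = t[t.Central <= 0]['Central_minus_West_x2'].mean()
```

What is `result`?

pivot: rows=rep, cols=region, max(cost):
region  Central  East  North  South  West
rep                                      
Amy           0     0     36      0    54
Eli           0     7      0     31     0
Gus           0     0      0      0    65
Jon          70    63      0      0     0
Omar          4    61      0     73     0
add column Central_minus_West = t['Central'] - t['West']:
region  Central  East  North  South  West  Central_minus_West
rep                                                          
Amy           0     0     36      0    54                 -54
Eli           0     7      0     31     0                   0
Gus           0     0      0      0    65                 -65
Jon          70    63      0      0     0                  70
Omar          4    61      0     73     0                   4
add column Central_minus_West_x2 = t['Central_minus_West'] * 2:
region  Central  East  North  South  West  Central_minus_West  Central_minus_West_x2
rep                                                                                 
Amy           0     0     36      0    54                 -54                   -108
Eli           0     7      0     31     0                   0                      0
Gus           0     0      0      0    65                 -65                   -130
Jon          70    63      0      0     0                  70                    140
Omar          4    61      0     73     0                   4                      8
filter rows where Central <= 0:
region  Central  East  North  South  West  Central_minus_West  Central_minus_West_x2
rep                                                                                 
Amy           0     0     36      0    54                 -54                   -108
Eli           0     7      0     31     0                   0                      0
Gus           0     0      0      0    65                 -65                   -130
Reading off the mean of column 'Central_minus_West_x2', we get -79.3333333333.

-79.3333333333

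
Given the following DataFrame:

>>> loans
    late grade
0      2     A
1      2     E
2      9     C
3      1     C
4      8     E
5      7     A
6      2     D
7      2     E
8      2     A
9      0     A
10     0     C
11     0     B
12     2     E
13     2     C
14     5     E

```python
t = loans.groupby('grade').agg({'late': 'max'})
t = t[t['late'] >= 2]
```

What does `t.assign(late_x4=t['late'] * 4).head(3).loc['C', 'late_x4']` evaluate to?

group by grade, max of late:
       late
grade      
A         7
B         0
C         9
D         2
E         8
filter rows where late >= 2:
       late
grade      
A         7
C         9
D         2
E         8
add column late_x4 = t['late'] * 4:
       late  late_x4
grade               
A         7       28
C         9       36
D         2        8
E         8       32
take first 3 rows:
       late  late_x4
grade               
A         7       28
C         9       36
D         2        8
Taking the value at row 'C', column 'late_x4' gives 36.

36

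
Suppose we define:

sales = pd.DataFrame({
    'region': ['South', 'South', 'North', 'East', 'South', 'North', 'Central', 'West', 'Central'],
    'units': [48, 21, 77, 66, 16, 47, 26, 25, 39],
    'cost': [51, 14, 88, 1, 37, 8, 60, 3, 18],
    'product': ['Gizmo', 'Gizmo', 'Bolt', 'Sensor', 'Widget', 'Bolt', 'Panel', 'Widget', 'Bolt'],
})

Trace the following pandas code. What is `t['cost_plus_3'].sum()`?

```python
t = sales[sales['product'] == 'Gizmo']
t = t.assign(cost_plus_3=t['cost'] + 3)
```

71

filter rows where product == 'Gizmo':
  region  units  cost product
0  South     48    51   Gizmo
1  South     21    14   Gizmo
add column cost_plus_3 = t['cost'] + 3:
  region  units  cost product  cost_plus_3
0  South     48    51   Gizmo           54
1  South     21    14   Gizmo           17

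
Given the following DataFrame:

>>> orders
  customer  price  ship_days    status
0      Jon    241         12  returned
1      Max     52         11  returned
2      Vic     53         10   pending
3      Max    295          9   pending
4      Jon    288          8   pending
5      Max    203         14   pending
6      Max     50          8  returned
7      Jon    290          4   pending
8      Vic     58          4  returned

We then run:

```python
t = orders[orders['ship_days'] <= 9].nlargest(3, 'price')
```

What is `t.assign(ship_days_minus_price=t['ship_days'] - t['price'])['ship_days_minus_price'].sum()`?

-852

filter rows where ship_days <= 9:
  customer  price  ship_days    status
3      Max    295          9   pending
4      Jon    288          8   pending
6      Max     50          8  returned
7      Jon    290          4   pending
8      Vic     58          4  returned
take 3 rows with largest price:
  customer  price  ship_days   status
3      Max    295          9  pending
7      Jon    290          4  pending
4      Jon    288          8  pending
add column ship_days_minus_price = t['ship_days'] - t['price']:
  customer  price  ship_days   status  ship_days_minus_price
3      Max    295          9  pending                   -286
7      Jon    290          4  pending                   -286
4      Jon    288          8  pending                   -280
Hence -852.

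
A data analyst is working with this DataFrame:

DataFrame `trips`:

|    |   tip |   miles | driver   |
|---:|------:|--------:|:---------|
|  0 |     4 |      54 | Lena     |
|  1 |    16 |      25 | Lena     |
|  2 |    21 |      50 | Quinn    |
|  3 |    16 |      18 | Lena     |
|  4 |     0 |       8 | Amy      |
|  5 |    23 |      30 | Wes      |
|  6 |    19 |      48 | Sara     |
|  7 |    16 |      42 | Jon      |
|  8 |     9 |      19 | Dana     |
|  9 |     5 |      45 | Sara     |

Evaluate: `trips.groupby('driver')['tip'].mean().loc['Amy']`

0.0

group by driver, mean of tip:
driver
Amy       0.0
Dana      9.0
Jon      16.0
Lena     12.0
Quinn    21.0
Sara     12.0
Wes      23.0
Name: tip, dtype: float64
Finally, value at index 'Amy' = 0.0.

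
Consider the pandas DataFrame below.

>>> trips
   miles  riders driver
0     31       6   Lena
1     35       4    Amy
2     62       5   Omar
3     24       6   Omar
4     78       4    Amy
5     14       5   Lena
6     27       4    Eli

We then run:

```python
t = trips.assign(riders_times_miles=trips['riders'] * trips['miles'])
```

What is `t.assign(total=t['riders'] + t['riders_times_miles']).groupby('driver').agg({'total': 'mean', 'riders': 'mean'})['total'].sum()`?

add column riders_times_miles = trips['riders'] * trips['miles']:
   miles  riders driver  riders_times_miles
0     31       6   Lena                 186
1     35       4    Amy                 140
2     62       5   Omar                 310
3     24       6   Omar                 144
4     78       4    Amy                 312
5     14       5   Lena                  70
6     27       4    Eli                 108
add column total = t['riders'] + t['riders_times_miles']:
   miles  riders driver  riders_times_miles  total
0     31       6   Lena                 186    192
1     35       4    Amy                 140    144
2     62       5   Omar                 310    315
3     24       6   Omar                 144    150
4     78       4    Amy                 312    316
5     14       5   Lena                  70     75
6     27       4    Eli                 108    112
group by driver: mean(total), mean(riders):
        total  riders
driver               
Amy     230.0     4.0
Eli     112.0     4.0
Lena    133.5     5.5
Omar    232.5     5.5
Hence 708.0.

708.0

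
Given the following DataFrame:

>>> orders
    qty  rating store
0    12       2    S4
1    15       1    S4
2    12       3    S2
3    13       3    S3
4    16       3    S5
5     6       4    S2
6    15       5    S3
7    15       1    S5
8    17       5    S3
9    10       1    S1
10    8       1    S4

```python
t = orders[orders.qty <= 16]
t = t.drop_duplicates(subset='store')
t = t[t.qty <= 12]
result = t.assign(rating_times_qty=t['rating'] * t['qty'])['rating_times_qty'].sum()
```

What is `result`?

70

filter rows where qty <= 16:
    qty  rating store
0    12       2    S4
1    15       1    S4
2    12       3    S2
3    13       3    S3
4    16       3    S5
5     6       4    S2
6    15       5    S3
7    15       1    S5
9    10       1    S1
10    8       1    S4
drop duplicate store (keep=first):
   qty  rating store
0   12       2    S4
2   12       3    S2
3   13       3    S3
4   16       3    S5
9   10       1    S1
filter rows where qty <= 12:
   qty  rating store
0   12       2    S4
2   12       3    S2
9   10       1    S1
add column rating_times_qty = t['rating'] * t['qty']:
   qty  rating store  rating_times_qty
0   12       2    S4                24
2   12       3    S2                36
9   10       1    S1                10
sum of column 'rating_times_qty' → 70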